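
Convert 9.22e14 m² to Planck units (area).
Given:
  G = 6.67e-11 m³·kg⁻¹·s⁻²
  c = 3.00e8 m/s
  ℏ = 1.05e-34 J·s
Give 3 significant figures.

Planck area: A_P = ℏG/c³ = 2.59e-70 m².
9.22e14 / 2.59e-70 = 3.55e84

3.55e84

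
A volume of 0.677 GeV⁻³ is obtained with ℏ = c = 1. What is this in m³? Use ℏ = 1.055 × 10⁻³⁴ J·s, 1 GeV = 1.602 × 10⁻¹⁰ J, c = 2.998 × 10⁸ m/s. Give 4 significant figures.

5.210 × 10⁻⁴⁸ m³

Volume is [L]³ = [E]⁻³·(ℏc)³.
1 GeV⁻³ → (ℏc)³ × (1 GeV in J)⁻³ = 7.696 × 10⁻⁴⁸ m³.
Result: 0.677 × 7.696 × 10⁻⁴⁸ = 5.210 × 10⁻⁴⁸ m³.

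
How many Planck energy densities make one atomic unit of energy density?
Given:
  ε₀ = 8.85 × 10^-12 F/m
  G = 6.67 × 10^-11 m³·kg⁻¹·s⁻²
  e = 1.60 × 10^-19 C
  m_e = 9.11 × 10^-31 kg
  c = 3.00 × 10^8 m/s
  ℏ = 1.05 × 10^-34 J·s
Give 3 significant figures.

6.44 × 10^-101

atomic unit of energy density: u_au = E_h/a₀³ = m_e⁴e¹⁰/((4πε₀)⁵ℏ⁸) = 3.01 × 10^13 J/m³
Planck energy density: u_P = c⁷/(ℏG²) = 4.68 × 10^113 J/m³
ratio = 3.01 × 10^13 / 4.68 × 10^113 = 6.44 × 10^-101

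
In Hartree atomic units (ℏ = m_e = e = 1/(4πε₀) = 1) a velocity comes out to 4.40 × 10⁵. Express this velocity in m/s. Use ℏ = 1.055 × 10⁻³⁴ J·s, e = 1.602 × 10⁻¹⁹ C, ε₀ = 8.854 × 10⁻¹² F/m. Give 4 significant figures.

9.620 × 10¹¹ m/s

One atomic unit of velocity: v_au = e²/(4πε₀ℏ) = 2.186 × 10⁶ m/s.
4.40 × 10⁵ × 2.186 × 10⁶ m/s = 9.620 × 10¹¹ m/s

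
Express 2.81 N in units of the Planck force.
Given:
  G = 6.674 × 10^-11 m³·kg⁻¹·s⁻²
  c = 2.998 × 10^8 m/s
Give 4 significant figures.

Planck force: F_P = c⁴/G = 1.210 × 10^44 N.
2.81 / 1.210 × 10^44 = 2.321 × 10^-44

2.321 × 10^-44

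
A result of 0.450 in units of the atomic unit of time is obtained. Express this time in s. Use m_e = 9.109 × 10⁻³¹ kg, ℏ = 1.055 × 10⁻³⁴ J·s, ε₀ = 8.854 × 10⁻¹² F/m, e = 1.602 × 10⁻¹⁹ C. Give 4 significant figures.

One atomic unit of time: τ_au = (4πε₀)²ℏ³/(m_e e⁴) = 2.423 × 10⁻¹⁷ s.
0.450 × 2.423 × 10⁻¹⁷ s = 1.090 × 10⁻¹⁷ s

1.090 × 10⁻¹⁷ s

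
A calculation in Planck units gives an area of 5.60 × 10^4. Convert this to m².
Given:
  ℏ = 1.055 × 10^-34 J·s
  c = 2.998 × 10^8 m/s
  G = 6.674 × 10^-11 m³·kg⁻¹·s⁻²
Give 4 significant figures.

One Planck area: A_P = ℏG/c³ = 2.613 × 10^-70 m².
5.60 × 10^4 × 2.613 × 10^-70 m² = 1.463 × 10^-65 m²

1.463 × 10^-65 m²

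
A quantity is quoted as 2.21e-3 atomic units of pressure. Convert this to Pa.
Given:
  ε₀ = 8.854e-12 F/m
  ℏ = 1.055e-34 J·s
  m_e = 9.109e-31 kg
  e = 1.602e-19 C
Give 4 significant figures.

6.473e10 Pa

One atomic unit of pressure: P_au = E_h/a₀³ = m_e⁴e¹⁰/((4πε₀)⁵ℏ⁸) = 2.929e13 Pa.
2.21e-3 × 2.929e13 Pa = 6.473e10 Pa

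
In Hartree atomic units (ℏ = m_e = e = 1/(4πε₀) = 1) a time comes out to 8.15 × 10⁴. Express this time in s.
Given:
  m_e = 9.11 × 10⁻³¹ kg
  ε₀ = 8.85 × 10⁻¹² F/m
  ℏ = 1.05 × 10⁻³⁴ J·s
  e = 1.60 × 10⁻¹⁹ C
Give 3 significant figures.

1.95 × 10⁻¹² s

One atomic unit of time: τ_au = (4πε₀)²ℏ³/(m_e e⁴) = 2.40 × 10⁻¹⁷ s.
8.15 × 10⁴ × 2.40 × 10⁻¹⁷ s = 1.95 × 10⁻¹² s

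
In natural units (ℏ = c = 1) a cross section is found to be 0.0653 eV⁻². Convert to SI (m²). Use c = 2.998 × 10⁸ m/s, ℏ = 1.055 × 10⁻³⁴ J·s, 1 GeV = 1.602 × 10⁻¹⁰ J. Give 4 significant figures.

Area is [L]² = [E]⁻²·(ℏc)²; restore (ℏc)².
1 GeV⁻² → (ℏc)² × (1 GeV in J)⁻² = 3.898 × 10⁻³² m².
Convert the energy scale: 0.0653 eV⁻² = 6.53 × 10¹⁶ GeV⁻².
Result: 6.53 × 10¹⁶ × 3.898 × 10⁻³² = 2.545 × 10⁻¹⁵ m².

2.545 × 10⁻¹⁵ m²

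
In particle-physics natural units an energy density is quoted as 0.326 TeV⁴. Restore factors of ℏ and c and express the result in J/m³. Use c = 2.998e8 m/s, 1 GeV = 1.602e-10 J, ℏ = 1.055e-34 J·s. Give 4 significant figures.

[E]/[L]³ = [E]⁴/(ℏc)³; restore (ℏc)⁻³.
1 GeV⁴ → 1/(ℏc)³ × (1 GeV in J)⁴ = 2.082e37 J/m³.
Convert the energy scale: 0.326 TeV⁴ = 3.26e11 GeV⁴.
Result: 3.26e11 × 2.082e37 = 6.786e48 J/m³.

6.786e48 J/m³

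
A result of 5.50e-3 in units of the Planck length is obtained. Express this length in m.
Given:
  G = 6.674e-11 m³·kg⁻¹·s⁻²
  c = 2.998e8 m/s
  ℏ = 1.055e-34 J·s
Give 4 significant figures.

One Planck length: ℓ_P = √(ℏG/c³) = 1.616e-35 m.
5.50e-3 × 1.616e-35 m = 8.891e-38 m

8.891e-38 m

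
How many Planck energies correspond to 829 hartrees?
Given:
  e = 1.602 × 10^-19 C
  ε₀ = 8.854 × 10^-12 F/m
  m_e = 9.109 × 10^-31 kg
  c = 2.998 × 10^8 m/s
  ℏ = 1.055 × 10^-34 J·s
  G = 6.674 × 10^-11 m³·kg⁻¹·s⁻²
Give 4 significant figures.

hartree: E_h = m_e e⁴/(4πε₀ℏ)² = 4.354 × 10^-18 J
Planck energy: E_P = √(ℏc⁵/G) = 1.957 × 10^9 J
829 × 4.354 × 10^-18 / 1.957 × 10^9 = 1.845 × 10^-24

1.845 × 10^-24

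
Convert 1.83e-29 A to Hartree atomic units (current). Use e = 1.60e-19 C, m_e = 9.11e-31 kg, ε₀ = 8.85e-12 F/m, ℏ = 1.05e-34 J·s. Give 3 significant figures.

atomic unit of electric current: I_au = e E_h/ℏ = m_e e⁵/((4πε₀)²ℏ³) = 6.67e-3 A.
1.83e-29 / 6.67e-3 = 2.74e-27

2.74e-27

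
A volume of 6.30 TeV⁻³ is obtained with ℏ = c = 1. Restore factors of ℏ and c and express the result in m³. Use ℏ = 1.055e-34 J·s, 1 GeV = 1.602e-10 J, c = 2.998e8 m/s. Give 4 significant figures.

Volume is [L]³ = [E]⁻³·(ℏc)³.
1 GeV⁻³ → (ℏc)³ × (1 GeV in J)⁻³ = 7.696e-48 m³.
Convert the energy scale: 6.30 TeV⁻³ = 6.30e-9 GeV⁻³.
Result: 6.30e-9 × 7.696e-48 = 4.848e-56 m³.

4.848e-56 m³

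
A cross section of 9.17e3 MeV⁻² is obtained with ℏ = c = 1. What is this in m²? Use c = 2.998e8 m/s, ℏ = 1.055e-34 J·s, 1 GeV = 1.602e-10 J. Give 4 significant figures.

Area is [L]² = [E]⁻²·(ℏc)²; restore (ℏc)².
1 GeV⁻² → (ℏc)² × (1 GeV in J)⁻² = 3.898e-32 m².
Convert the energy scale: 9.17e3 MeV⁻² = 9.17e9 GeV⁻².
Result: 9.17e9 × 3.898e-32 = 3.574e-22 m².

3.574e-22 m²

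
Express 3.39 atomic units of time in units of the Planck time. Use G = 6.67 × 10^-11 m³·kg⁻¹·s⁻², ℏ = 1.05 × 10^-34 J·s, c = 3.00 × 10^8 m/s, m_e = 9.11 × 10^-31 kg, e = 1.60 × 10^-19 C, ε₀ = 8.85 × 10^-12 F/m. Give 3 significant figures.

1.51 × 10^27

atomic unit of time: τ_au = (4πε₀)²ℏ³/(m_e e⁴) = 2.40 × 10^-17 s
Planck time: t_P = √(ℏG/c⁵) = 5.37 × 10^-44 s
3.39 × 2.40 × 10^-17 / 5.37 × 10^-44 = 1.51 × 10^27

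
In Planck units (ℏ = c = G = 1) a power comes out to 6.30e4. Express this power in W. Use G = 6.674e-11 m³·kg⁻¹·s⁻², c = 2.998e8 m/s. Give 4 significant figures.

2.286e57 W

One Planck power: P_P = c⁵/G = 3.629e52 W.
6.30e4 × 3.629e52 W = 2.286e57 W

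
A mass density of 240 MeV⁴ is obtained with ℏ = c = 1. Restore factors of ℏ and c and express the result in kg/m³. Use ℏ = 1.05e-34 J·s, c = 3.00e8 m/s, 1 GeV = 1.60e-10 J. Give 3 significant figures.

Mass density is [E]/(c²[L]³) = [E]⁴/(ℏ³c⁵).
1 GeV⁴ → 1/(ℏ³c⁵) × (1 GeV in J)⁴ = 2.33e20 kg/m³.
Convert the energy scale: 240 MeV⁴ = 2.40e-10 GeV⁴.
Result: 2.40e-10 × 2.33e20 = 5.59e10 kg/m³.

5.59e10 kg/m³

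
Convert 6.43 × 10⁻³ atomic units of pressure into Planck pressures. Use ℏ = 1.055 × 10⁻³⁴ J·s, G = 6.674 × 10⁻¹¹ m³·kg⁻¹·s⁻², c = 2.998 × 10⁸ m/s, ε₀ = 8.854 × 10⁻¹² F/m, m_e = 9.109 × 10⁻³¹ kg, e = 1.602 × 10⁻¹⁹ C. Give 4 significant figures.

4.066 × 10⁻¹⁰³

atomic unit of pressure: P_au = E_h/a₀³ = m_e⁴e¹⁰/((4πε₀)⁵ℏ⁸) = 2.929 × 10¹³ Pa
Planck pressure: p_P = c⁷/(ℏG²) = 4.632 × 10¹¹³ Pa
6.43 × 10⁻³ × 2.929 × 10¹³ / 4.632 × 10¹¹³ = 4.066 × 10⁻¹⁰³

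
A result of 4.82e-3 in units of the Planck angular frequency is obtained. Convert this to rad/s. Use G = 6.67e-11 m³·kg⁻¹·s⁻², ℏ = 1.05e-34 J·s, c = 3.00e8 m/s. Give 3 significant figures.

8.98e40 rad/s

One Planck angular frequency: ω_P = √(c⁵/(ℏG)) = 1.86e43 rad/s.
4.82e-3 × 1.86e43 rad/s = 8.98e40 rad/s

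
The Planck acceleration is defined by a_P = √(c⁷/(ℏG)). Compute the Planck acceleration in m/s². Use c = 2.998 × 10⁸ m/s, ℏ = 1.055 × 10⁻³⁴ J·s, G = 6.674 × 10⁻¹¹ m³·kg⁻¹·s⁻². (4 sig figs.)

a_P = √(c⁷/(ℏG))
  = √(3.092 × 10¹⁰³)
  = 5.560 × 10⁵¹ m/s²

5.560 × 10⁵¹ m/s²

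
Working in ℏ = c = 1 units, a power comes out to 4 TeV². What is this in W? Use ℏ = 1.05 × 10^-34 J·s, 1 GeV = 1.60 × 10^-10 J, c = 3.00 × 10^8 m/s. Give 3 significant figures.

Power is [E]/[T] = [E]²/ℏ.
1 GeV² → 1/ℏ × (1 GeV in J)² = 2.44 × 10^14 W.
Convert the energy scale: 4 TeV² = 4.00 × 10^6 GeV².
Result: 4.00 × 10^6 × 2.44 × 10^14 = 9.75 × 10^20 W.

9.75 × 10^20 W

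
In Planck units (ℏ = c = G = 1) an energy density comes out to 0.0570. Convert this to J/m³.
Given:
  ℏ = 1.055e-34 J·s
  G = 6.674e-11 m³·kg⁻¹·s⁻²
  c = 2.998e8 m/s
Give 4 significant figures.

One Planck energy density: u_P = c⁷/(ℏG²) = 4.632e113 J/m³.
0.0570 × 4.632e113 J/m³ = 2.640e112 J/m³

2.640e112 J/m³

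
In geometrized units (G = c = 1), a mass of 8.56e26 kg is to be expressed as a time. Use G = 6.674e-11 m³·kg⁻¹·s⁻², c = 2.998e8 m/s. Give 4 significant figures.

Mass → time via G/c³.
8.56e26 kg × (G/c³) = 2.120e-9 s

2.120e-9 s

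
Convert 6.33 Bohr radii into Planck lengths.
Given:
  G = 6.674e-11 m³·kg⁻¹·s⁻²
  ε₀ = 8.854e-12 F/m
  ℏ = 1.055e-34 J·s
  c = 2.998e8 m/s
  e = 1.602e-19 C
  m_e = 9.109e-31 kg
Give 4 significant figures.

Bohr radius: a₀ = 4πε₀ℏ²/(m_e e²) = 5.297e-11 m
Planck length: ℓ_P = √(ℏG/c³) = 1.616e-35 m
6.33 × 5.297e-11 / 1.616e-35 = 2.074e25

2.074e25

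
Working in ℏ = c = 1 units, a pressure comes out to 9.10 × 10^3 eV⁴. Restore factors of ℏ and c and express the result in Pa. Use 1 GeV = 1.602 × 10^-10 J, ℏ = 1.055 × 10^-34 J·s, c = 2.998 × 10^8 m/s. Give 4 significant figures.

Pressure is [E]/[L]³ = [E]⁴/(ℏc)³.
1 GeV⁴ → 1/(ℏc)³ × (1 GeV in J)⁴ = 2.082 × 10^37 Pa.
Convert the energy scale: 9.10 × 10^3 eV⁴ = 9.10 × 10^-33 GeV⁴.
Result: 9.10 × 10^-33 × 2.082 × 10^37 = 1.894 × 10^5 Pa.

1.894 × 10^5 Pa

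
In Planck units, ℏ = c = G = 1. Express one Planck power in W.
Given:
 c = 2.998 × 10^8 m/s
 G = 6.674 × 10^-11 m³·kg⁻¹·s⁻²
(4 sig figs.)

3.629 × 10^52 W

The unique combination of the constants set to 1 with dimensions of power is P_P = c⁵/G.
  = 2.422 × 10^42 / 6.674 × 10^-11
  = 3.629 × 10^52 W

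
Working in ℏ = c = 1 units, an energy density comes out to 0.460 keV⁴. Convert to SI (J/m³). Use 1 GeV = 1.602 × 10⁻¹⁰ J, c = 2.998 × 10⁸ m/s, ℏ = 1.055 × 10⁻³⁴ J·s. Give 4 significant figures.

[E]/[L]³ = [E]⁴/(ℏc)³; restore (ℏc)⁻³.
1 GeV⁴ → 1/(ℏc)³ × (1 GeV in J)⁴ = 2.082 × 10³⁷ J/m³.
Convert the energy scale: 0.460 keV⁴ = 4.60 × 10⁻²⁵ GeV⁴.
Result: 4.60 × 10⁻²⁵ × 2.082 × 10³⁷ = 9.575 × 10¹² J/m³.

9.575 × 10¹² J/m³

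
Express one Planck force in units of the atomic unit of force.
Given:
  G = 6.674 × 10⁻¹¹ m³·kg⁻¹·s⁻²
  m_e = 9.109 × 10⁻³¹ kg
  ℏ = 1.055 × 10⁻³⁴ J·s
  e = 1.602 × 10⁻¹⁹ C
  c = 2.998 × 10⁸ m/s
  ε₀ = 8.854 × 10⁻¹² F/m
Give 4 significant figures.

1.473 × 10⁵¹

Planck force: F_P = c⁴/G = 1.210 × 10⁴⁴ N
atomic unit of force: F_au = E_h/a₀ = m_e²e⁶/((4πε₀)³ℏ⁴) = 8.220 × 10⁻⁸ N
ratio = 1.210 × 10⁴⁴ / 8.220 × 10⁻⁸ = 1.473 × 10⁵¹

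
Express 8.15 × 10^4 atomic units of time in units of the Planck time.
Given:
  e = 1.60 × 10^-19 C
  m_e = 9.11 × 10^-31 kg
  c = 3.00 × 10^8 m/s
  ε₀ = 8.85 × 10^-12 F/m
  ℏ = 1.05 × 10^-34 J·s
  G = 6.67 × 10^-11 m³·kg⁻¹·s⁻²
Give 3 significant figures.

atomic unit of time: τ_au = (4πε₀)²ℏ³/(m_e e⁴) = 2.40 × 10^-17 s
Planck time: t_P = √(ℏG/c⁵) = 5.37 × 10^-44 s
8.15 × 10^4 × 2.40 × 10^-17 / 5.37 × 10^-44 = 3.64 × 10^31

3.64 × 10^31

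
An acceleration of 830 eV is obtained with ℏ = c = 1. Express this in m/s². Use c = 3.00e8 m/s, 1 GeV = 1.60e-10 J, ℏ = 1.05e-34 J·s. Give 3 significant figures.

3.79e26 m/s²

Acceleration is [L]/[T]² = c·[E]/ℏ.
1 GeV → c/ℏ × (1 GeV in J) = 4.57e32 m/s².
Convert the energy scale: 830 eV = 8.30e-7 GeV.
Result: 8.30e-7 × 4.57e32 = 3.79e26 m/s².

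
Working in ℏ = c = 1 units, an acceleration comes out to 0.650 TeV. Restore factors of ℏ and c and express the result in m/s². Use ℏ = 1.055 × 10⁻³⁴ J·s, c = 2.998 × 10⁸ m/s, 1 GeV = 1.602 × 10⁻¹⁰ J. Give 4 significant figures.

2.959 × 10³⁵ m/s²

Acceleration is [L]/[T]² = c·[E]/ℏ.
1 GeV → c/ℏ × (1 GeV in J) = 4.552 × 10³² m/s².
Convert the energy scale: 0.650 TeV = 650 GeV.
Result: 650 × 4.552 × 10³² = 2.959 × 10³⁵ m/s².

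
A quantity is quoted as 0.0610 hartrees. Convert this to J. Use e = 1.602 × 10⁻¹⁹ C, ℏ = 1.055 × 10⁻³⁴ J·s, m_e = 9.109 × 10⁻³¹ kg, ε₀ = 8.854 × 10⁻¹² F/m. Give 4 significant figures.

2.656 × 10⁻¹⁹ J

One hartree: E_h = m_e e⁴/(4πε₀ℏ)² = 4.354 × 10⁻¹⁸ J.
0.0610 × 4.354 × 10⁻¹⁸ J = 2.656 × 10⁻¹⁹ J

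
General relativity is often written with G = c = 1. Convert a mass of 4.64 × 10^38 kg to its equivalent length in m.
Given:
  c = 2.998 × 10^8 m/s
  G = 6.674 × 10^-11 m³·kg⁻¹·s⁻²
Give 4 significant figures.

In G = c = 1 units mass has dimensions of length; the conversion factor is G/c².
4.64 × 10^38 kg × (G/c²) = 3.445 × 10^11 m

3.445 × 10^11 m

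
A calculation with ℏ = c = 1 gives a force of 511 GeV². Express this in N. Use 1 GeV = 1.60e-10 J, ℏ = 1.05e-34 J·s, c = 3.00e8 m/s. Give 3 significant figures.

4.15e8 N

Force is [E]/[L] = [E]²/(ℏc); restore (ℏc)⁻¹.
1 GeV² → 1/(ℏc) × (1 GeV in J)² = 8.13e5 N.
Result: 511 × 8.13e5 = 4.15e8 N.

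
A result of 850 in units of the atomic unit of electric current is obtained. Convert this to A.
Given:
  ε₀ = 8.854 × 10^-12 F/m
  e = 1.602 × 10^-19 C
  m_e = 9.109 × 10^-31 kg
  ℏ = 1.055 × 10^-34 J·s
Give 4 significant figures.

One atomic unit of electric current: I_au = e E_h/ℏ = m_e e⁵/((4πε₀)²ℏ³) = 6.612 × 10^-3 A.
850 × 6.612 × 10^-3 A = 5.620 A

5.620 A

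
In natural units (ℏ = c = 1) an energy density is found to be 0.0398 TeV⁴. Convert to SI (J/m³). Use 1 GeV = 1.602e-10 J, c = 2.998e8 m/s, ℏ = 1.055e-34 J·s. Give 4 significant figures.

8.285e47 J/m³

[E]/[L]³ = [E]⁴/(ℏc)³; restore (ℏc)⁻³.
1 GeV⁴ → 1/(ℏc)³ × (1 GeV in J)⁴ = 2.082e37 J/m³.
Convert the energy scale: 0.0398 TeV⁴ = 3.98e10 GeV⁴.
Result: 3.98e10 × 2.082e37 = 8.285e47 J/m³.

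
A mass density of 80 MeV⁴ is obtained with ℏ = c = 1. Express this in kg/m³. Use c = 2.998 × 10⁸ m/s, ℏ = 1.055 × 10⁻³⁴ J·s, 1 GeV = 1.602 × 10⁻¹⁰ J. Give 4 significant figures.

Mass density is [E]/(c²[L]³) = [E]⁴/(ℏ³c⁵).
1 GeV⁴ → 1/(ℏ³c⁵) × (1 GeV in J)⁴ = 2.316 × 10²⁰ kg/m³.
Convert the energy scale: 80 MeV⁴ = 8.00 × 10⁻¹¹ GeV⁴.
Result: 8.00 × 10⁻¹¹ × 2.316 × 10²⁰ = 1.853 × 10¹⁰ kg/m³.

1.853 × 10¹⁰ kg/m³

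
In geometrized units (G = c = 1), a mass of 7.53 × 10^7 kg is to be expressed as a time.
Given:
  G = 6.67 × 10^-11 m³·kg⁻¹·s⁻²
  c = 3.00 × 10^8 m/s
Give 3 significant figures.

1.86 × 10^-28 s

Mass → time via G/c³.
7.53 × 10^7 kg × (G/c³) = 1.86 × 10^-28 s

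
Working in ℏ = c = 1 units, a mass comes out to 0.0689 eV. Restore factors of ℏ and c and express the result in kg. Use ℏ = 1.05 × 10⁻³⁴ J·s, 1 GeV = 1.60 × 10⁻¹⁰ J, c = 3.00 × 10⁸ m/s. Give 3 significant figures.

1.22 × 10⁻³⁷ kg

Mass is [E]/c²; divide by c².
1 GeV → 1/c² × (1 GeV in J) = 1.78 × 10⁻²⁷ kg.
Convert the energy scale: 0.0689 eV = 6.89 × 10⁻¹¹ GeV.
Result: 6.89 × 10⁻¹¹ × 1.78 × 10⁻²⁷ = 1.22 × 10⁻³⁷ kg.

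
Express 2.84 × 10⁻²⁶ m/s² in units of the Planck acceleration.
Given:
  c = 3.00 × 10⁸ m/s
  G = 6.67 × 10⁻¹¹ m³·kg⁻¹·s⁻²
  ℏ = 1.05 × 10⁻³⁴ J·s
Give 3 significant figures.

Planck acceleration: a_P = √(c⁷/(ℏG)) = 5.59 × 10⁵¹ m/s².
2.84 × 10⁻²⁶ / 5.59 × 10⁵¹ = 5.08 × 10⁻⁷⁸

5.08 × 10⁻⁷⁸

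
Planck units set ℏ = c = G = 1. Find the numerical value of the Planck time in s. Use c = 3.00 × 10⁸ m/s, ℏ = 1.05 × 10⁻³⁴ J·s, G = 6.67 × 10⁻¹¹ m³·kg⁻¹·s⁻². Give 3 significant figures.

5.37 × 10⁻⁴⁴ s

From ℏ = c = G = 1 the time scale is t_P = √(ℏG/c⁵).
  = √(2.88 × 10⁻⁸⁷)
  = 5.37 × 10⁻⁴⁴ s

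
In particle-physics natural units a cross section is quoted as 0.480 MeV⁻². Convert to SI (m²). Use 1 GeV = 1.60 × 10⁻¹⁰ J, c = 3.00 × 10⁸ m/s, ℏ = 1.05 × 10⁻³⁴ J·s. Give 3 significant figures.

Area is [L]² = [E]⁻²·(ℏc)²; restore (ℏc)².
1 GeV⁻² → (ℏc)² × (1 GeV in J)⁻² = 3.88 × 10⁻³² m².
Convert the energy scale: 0.480 MeV⁻² = 4.80 × 10⁵ GeV⁻².
Result: 4.80 × 10⁵ × 3.88 × 10⁻³² = 1.86 × 10⁻²⁶ m².

1.86 × 10⁻²⁶ m²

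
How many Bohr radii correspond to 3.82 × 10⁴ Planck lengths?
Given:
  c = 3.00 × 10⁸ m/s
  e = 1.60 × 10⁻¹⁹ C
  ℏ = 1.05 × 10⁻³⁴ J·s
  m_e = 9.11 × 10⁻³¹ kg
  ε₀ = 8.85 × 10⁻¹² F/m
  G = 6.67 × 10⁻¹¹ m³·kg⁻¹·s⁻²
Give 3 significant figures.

Planck length: ℓ_P = √(ℏG/c³) = 1.61 × 10⁻³⁵ m
Bohr radius: a₀ = 4πε₀ℏ²/(m_e e²) = 5.26 × 10⁻¹¹ m
3.82 × 10⁴ × 1.61 × 10⁻³⁵ / 5.26 × 10⁻¹¹ = 1.17 × 10⁻²⁰

1.17 × 10⁻²⁰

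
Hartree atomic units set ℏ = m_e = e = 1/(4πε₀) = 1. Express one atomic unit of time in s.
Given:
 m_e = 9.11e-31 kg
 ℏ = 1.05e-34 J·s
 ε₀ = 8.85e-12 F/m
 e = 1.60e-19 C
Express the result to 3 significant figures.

2.40e-17 s

From ℏ = m_e = e = 1/(4πε₀) = 1 the time scale is τ_au = (4πε₀)²ℏ³/(m_e e⁴).
E_h = 4.38e-18 J
ℏ/E_h = 2.40e-17 s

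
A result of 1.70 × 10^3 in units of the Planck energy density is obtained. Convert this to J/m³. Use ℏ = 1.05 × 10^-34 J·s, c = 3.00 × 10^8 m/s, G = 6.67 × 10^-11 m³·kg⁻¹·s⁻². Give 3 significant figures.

7.96 × 10^116 J/m³

One Planck energy density: u_P = c⁷/(ℏG²) = 4.68 × 10^113 J/m³.
1.70 × 10^3 × 4.68 × 10^113 J/m³ = 7.96 × 10^116 J/m³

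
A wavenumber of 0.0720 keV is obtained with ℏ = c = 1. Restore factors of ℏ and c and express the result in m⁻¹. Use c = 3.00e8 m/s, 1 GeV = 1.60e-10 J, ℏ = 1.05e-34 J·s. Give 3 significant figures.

3.66e8 m⁻¹

Inverse length is [E]/(ℏc).
1 GeV → 1/(ℏc) × (1 GeV in J) = 5.08e15 m⁻¹.
Convert the energy scale: 0.0720 keV = 7.20e-8 GeV.
Result: 7.20e-8 × 5.08e15 = 3.66e8 m⁻¹.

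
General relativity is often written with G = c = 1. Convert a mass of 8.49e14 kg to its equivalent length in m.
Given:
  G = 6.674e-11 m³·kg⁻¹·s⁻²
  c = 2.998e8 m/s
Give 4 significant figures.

6.304e-13 m

In G = c = 1 units mass has dimensions of length; the conversion factor is G/c².
8.49e14 kg × (G/c²) = 6.304e-13 m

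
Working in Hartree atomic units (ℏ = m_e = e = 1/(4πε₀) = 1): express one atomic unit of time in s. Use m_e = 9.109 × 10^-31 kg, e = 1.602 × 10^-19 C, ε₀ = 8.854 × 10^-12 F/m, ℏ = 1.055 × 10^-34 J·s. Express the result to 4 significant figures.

2.423 × 10^-17 s

The unique combination of the constants set to 1 with dimensions of time is τ_au = (4πε₀)²ℏ³/(m_e e⁴).
E_h = 4.354 × 10^-18 J
ℏ/E_h = 2.423 × 10^-17 s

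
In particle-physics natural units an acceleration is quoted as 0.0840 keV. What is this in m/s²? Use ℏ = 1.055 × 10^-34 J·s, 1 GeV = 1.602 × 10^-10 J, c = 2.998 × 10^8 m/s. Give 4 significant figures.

3.824 × 10^25 m/s²

Acceleration is [L]/[T]² = c·[E]/ℏ.
1 GeV → c/ℏ × (1 GeV in J) = 4.552 × 10^32 m/s².
Convert the energy scale: 0.0840 keV = 8.40 × 10^-8 GeV.
Result: 8.40 × 10^-8 × 4.552 × 10^32 = 3.824 × 10^25 m/s².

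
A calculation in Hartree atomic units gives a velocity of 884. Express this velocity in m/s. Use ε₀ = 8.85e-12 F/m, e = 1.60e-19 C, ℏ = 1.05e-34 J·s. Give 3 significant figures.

1.94e9 m/s

One atomic unit of velocity: v_au = e²/(4πε₀ℏ) = 2.19e6 m/s.
884 × 2.19e6 m/s = 1.94e9 m/s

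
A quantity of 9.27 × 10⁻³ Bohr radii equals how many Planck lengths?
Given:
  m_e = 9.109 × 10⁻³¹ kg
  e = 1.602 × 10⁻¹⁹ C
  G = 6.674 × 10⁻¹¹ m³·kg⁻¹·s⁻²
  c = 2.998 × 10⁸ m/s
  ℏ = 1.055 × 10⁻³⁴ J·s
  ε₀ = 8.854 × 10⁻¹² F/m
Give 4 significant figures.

Bohr radius: a₀ = 4πε₀ℏ²/(m_e e²) = 5.297 × 10⁻¹¹ m
Planck length: ℓ_P = √(ℏG/c³) = 1.616 × 10⁻³⁵ m
9.27 × 10⁻³ × 5.297 × 10⁻¹¹ / 1.616 × 10⁻³⁵ = 3.038 × 10²²

3.038 × 10²²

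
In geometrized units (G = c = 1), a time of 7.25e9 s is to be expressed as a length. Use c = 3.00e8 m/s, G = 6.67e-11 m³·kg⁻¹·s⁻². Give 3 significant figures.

Time → length via c.
7.25e9 s × (c) = 2.17e18 m

2.17e18 m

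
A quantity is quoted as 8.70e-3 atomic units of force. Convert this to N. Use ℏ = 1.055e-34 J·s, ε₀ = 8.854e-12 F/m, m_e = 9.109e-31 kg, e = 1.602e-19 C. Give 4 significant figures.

One atomic unit of force: F_au = E_h/a₀ = m_e²e⁶/((4πε₀)³ℏ⁴) = 8.220e-8 N.
8.70e-3 × 8.220e-8 N = 7.151e-10 N

7.151e-10 N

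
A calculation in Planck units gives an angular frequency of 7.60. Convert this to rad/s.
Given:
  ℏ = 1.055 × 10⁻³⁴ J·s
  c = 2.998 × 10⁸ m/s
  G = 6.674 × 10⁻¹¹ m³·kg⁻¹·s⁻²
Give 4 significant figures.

One Planck angular frequency: ω_P = √(c⁵/(ℏG)) = 1.855 × 10⁴³ rad/s.
7.60 × 1.855 × 10⁴³ rad/s = 1.410 × 10⁴⁴ rad/s

1.410 × 10⁴⁴ rad/s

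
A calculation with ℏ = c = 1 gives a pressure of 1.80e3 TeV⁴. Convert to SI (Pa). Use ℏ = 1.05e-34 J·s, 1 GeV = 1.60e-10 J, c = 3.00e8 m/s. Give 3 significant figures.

3.77e52 Pa

Pressure is [E]/[L]³ = [E]⁴/(ℏc)³.
1 GeV⁴ → 1/(ℏc)³ × (1 GeV in J)⁴ = 2.10e37 Pa.
Convert the energy scale: 1.80e3 TeV⁴ = 1.80e15 GeV⁴.
Result: 1.80e15 × 2.10e37 = 3.77e52 Pa.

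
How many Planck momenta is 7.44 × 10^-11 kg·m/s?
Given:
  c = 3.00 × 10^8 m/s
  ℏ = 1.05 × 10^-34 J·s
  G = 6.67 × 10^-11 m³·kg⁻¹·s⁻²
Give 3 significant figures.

1.14 × 10^-11

Planck momentum: p_P = √(ℏc³/G) = 6.52 kg·m/s.
7.44 × 10^-11 / 6.52 = 1.14 × 10^-11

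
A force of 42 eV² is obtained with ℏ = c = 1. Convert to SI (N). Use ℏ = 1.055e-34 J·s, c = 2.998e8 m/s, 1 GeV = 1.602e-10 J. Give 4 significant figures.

Force is [E]/[L] = [E]²/(ℏc); restore (ℏc)⁻¹.
1 GeV² → 1/(ℏc) × (1 GeV in J)² = 8.114e5 N.
Convert the energy scale: 42 eV² = 4.20e-17 GeV².
Result: 4.20e-17 × 8.114e5 = 3.408e-11 N.

3.408e-11 N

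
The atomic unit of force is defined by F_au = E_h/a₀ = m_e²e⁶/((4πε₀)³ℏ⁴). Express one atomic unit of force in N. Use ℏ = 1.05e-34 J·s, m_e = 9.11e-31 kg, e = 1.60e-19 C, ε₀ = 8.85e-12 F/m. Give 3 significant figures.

F_au = E_h/a₀ = m_e²e⁶/((4πε₀)³ℏ⁴)
E_h = 4.38e-18 J
a₀ = 5.26e-11 m
E_h/a₀ = 8.33e-8 N

8.33e-8 N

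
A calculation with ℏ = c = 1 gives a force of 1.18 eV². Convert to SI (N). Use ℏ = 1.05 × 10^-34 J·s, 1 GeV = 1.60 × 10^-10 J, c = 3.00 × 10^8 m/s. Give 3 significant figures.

9.59 × 10^-13 N

Force is [E]/[L] = [E]²/(ℏc); restore (ℏc)⁻¹.
1 GeV² → 1/(ℏc) × (1 GeV in J)² = 8.13 × 10^5 N.
Convert the energy scale: 1.18 eV² = 1.18 × 10^-18 GeV².
Result: 1.18 × 10^-18 × 8.13 × 10^5 = 9.59 × 10^-13 N.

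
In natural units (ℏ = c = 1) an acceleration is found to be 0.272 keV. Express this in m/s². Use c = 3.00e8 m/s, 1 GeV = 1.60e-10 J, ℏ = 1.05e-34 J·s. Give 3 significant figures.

Acceleration is [L]/[T]² = c·[E]/ℏ.
1 GeV → c/ℏ × (1 GeV in J) = 4.57e32 m/s².
Convert the energy scale: 0.272 keV = 2.72e-7 GeV.
Result: 2.72e-7 × 4.57e32 = 1.24e26 m/s².

1.24e26 m/s²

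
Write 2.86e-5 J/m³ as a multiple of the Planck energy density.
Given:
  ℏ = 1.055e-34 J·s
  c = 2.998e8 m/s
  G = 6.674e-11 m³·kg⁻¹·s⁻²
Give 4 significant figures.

Planck energy density: u_P = c⁷/(ℏG²) = 4.632e113 J/m³.
2.86e-5 / 4.632e113 = 6.174e-119

6.174e-119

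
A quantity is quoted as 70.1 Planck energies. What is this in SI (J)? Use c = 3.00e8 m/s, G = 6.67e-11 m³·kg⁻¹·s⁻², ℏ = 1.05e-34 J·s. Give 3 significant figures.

One Planck energy: E_P = √(ℏc⁵/G) = 1.96e9 J.
70.1 × 1.96e9 J = 1.37e11 J

1.37e11 J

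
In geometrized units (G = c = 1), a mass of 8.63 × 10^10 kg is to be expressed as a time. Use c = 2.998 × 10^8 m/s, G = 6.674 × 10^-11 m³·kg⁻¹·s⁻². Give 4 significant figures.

Mass → time via G/c³.
8.63 × 10^10 kg × (G/c³) = 2.137 × 10^-25 s

2.137 × 10^-25 s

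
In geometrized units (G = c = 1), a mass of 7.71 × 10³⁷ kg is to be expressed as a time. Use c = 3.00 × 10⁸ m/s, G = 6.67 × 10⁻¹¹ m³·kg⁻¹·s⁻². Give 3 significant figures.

190 s

Mass → time via G/c³.
7.71 × 10³⁷ kg × (G/c³) = 190 s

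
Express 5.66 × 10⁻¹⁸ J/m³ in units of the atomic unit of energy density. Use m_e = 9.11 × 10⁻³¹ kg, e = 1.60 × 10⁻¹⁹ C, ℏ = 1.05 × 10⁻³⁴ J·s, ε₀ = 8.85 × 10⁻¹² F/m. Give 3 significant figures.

1.88 × 10⁻³¹

atomic unit of energy density: u_au = E_h/a₀³ = m_e⁴e¹⁰/((4πε₀)⁵ℏ⁸) = 3.01 × 10¹³ J/m³.
5.66 × 10⁻¹⁸ / 3.01 × 10¹³ = 1.88 × 10⁻³¹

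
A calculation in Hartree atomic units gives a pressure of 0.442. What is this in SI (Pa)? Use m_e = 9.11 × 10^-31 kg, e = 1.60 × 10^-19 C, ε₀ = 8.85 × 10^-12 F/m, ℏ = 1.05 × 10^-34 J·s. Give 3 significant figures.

1.33 × 10^13 Pa

One atomic unit of pressure: P_au = E_h/a₀³ = m_e⁴e¹⁰/((4πε₀)⁵ℏ⁸) = 3.01 × 10^13 Pa.
0.442 × 3.01 × 10^13 Pa = 1.33 × 10^13 Pa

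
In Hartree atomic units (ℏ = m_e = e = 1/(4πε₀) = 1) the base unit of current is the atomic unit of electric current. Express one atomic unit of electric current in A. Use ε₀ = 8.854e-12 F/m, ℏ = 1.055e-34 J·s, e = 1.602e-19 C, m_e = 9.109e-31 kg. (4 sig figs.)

6.612e-3 A

I_au = e E_h/ℏ = m_e e⁵/((4πε₀)²ℏ³)
E_h = 4.354e-18 J
e·E_h/ℏ = 6.612e-3 A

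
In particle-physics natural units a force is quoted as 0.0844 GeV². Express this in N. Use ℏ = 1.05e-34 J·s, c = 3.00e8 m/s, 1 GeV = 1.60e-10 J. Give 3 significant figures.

6.86e4 N

Force is [E]/[L] = [E]²/(ℏc); restore (ℏc)⁻¹.
1 GeV² → 1/(ℏc) × (1 GeV in J)² = 8.13e5 N.
Result: 0.0844 × 8.13e5 = 6.86e4 N.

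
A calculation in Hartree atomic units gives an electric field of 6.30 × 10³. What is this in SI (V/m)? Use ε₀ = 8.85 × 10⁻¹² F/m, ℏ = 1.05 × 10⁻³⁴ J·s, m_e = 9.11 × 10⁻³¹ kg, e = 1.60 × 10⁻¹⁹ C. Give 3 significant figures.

One atomic unit of electric field: E_au = E_h/(e a₀) = m_e²e⁵/((4πε₀)³ℏ⁴) = 5.20 × 10¹¹ V/m.
6.30 × 10³ × 5.20 × 10¹¹ V/m = 3.28 × 10¹⁵ V/m

3.28 × 10¹⁵ V/m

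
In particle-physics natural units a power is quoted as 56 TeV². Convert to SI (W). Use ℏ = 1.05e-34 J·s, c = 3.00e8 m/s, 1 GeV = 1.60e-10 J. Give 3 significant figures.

1.37e22 W

Power is [E]/[T] = [E]²/ℏ.
1 GeV² → 1/ℏ × (1 GeV in J)² = 2.44e14 W.
Convert the energy scale: 56 TeV² = 5.60e7 GeV².
Result: 5.60e7 × 2.44e14 = 1.37e22 W.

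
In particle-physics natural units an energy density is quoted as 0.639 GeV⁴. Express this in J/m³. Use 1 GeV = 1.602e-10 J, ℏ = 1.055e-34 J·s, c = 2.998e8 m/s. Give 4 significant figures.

[E]/[L]³ = [E]⁴/(ℏc)³; restore (ℏc)⁻³.
1 GeV⁴ → 1/(ℏc)³ × (1 GeV in J)⁴ = 2.082e37 J/m³.
Result: 0.639 × 2.082e37 = 1.330e37 J/m³.

1.330e37 J/m³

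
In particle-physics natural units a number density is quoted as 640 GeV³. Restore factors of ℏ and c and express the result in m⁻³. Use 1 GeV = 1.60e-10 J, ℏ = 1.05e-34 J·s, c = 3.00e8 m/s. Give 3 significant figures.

Number density is [L]⁻³ = [E]³/(ℏc)³.
1 GeV³ → 1/(ℏc)³ × (1 GeV in J)³ = 1.31e47 m⁻³.
Result: 640 × 1.31e47 = 8.39e49 m⁻³.

8.39e49 m⁻³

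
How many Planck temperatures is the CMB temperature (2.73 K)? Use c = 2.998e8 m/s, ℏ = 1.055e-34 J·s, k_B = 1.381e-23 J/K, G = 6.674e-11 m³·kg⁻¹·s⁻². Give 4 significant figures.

1.927e-32

Planck temperature: T_P = √(ℏc⁵/G) / k_B = 1.417e32 K.
2.73 / 1.417e32 = 1.927e-32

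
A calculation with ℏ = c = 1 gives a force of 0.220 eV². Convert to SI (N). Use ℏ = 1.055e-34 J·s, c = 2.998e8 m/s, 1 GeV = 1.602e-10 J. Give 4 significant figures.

1.785e-13 N

Force is [E]/[L] = [E]²/(ℏc); restore (ℏc)⁻¹.
1 GeV² → 1/(ℏc) × (1 GeV in J)² = 8.114e5 N.
Convert the energy scale: 0.220 eV² = 2.20e-19 GeV².
Result: 2.20e-19 × 8.114e5 = 1.785e-13 N.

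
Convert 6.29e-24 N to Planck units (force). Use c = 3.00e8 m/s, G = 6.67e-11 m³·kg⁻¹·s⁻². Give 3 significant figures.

Planck force: F_P = c⁴/G = 1.21e44 N.
6.29e-24 / 1.21e44 = 5.18e-68

5.18e-68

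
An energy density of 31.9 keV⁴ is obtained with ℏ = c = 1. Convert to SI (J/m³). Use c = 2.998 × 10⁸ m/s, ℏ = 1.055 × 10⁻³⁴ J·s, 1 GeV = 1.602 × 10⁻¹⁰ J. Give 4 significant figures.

[E]/[L]³ = [E]⁴/(ℏc)³; restore (ℏc)⁻³.
1 GeV⁴ → 1/(ℏc)³ × (1 GeV in J)⁴ = 2.082 × 10³⁷ J/m³.
Convert the energy scale: 31.9 keV⁴ = 3.19 × 10⁻²³ GeV⁴.
Result: 3.19 × 10⁻²³ × 2.082 × 10³⁷ = 6.640 × 10¹⁴ J/m³.

6.640 × 10¹⁴ J/m³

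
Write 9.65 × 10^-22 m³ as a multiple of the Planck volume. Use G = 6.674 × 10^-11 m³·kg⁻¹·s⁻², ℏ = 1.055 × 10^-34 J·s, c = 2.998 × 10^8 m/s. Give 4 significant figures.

2.285 × 10^83

Planck volume: V_P = (ℏG/c³)^(3/2) = 4.224 × 10^-105 m³.
9.65 × 10^-22 / 4.224 × 10^-105 = 2.285 × 10^83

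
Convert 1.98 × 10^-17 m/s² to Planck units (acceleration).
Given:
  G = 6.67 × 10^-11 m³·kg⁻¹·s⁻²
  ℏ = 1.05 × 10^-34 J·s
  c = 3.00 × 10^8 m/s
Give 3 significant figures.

Planck acceleration: a_P = √(c⁷/(ℏG)) = 5.59 × 10^51 m/s².
1.98 × 10^-17 / 5.59 × 10^51 = 3.54 × 10^-69

3.54 × 10^-69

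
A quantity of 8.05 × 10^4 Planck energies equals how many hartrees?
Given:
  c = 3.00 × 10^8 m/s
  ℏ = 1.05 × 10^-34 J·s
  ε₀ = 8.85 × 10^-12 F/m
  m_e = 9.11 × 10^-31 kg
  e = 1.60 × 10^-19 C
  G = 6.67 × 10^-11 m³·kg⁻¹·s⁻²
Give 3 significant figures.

3.60 × 10^31

Planck energy: E_P = √(ℏc⁵/G) = 1.96 × 10^9 J
hartree: E_h = m_e e⁴/(4πε₀ℏ)² = 4.38 × 10^-18 J
8.05 × 10^4 × 1.96 × 10^9 / 4.38 × 10^-18 = 3.60 × 10^31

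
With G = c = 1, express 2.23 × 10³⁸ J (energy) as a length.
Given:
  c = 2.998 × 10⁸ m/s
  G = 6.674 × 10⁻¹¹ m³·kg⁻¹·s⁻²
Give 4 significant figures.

Energy → length via G/c⁴.
2.23 × 10³⁸ J × (G/c⁴) = 1.842 × 10⁻⁶ m

1.842 × 10⁻⁶ m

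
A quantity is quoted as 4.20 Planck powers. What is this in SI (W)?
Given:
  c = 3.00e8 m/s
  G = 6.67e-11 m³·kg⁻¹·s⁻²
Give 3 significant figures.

One Planck power: P_P = c⁵/G = 3.64e52 W.
4.20 × 3.64e52 W = 1.53e53 W

1.53e53 W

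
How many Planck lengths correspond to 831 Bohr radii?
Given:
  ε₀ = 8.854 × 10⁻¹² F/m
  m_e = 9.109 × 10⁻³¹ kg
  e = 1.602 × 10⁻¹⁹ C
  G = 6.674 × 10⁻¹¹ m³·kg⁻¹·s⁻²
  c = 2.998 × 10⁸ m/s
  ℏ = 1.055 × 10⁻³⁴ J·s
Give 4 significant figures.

Bohr radius: a₀ = 4πε₀ℏ²/(m_e e²) = 5.297 × 10⁻¹¹ m
Planck length: ℓ_P = √(ℏG/c³) = 1.616 × 10⁻³⁵ m
831 × 5.297 × 10⁻¹¹ / 1.616 × 10⁻³⁵ = 2.723 × 10²⁷

2.723 × 10²⁷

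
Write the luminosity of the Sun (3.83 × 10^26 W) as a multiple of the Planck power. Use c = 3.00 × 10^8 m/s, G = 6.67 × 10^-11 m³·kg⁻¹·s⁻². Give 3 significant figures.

1.05 × 10^-26

Planck power: P_P = c⁵/G = 3.64 × 10^52 W.
3.83 × 10^26 / 3.64 × 10^52 = 1.05 × 10^-26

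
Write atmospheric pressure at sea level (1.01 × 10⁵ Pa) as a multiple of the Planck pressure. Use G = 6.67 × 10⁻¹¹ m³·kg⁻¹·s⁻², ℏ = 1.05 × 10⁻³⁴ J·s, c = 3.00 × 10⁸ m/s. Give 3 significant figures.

2.16 × 10⁻¹⁰⁹

Planck pressure: p_P = c⁷/(ℏG²) = 4.68 × 10¹¹³ Pa.
1.01 × 10⁵ / 4.68 × 10¹¹³ = 2.16 × 10⁻¹⁰⁹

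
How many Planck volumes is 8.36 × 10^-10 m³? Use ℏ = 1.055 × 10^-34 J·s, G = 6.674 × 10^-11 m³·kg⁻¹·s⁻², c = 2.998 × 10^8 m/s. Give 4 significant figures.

Planck volume: V_P = (ℏG/c³)^(3/2) = 4.224 × 10^-105 m³.
8.36 × 10^-10 / 4.224 × 10^-105 = 1.979 × 10^95

1.979 × 10^95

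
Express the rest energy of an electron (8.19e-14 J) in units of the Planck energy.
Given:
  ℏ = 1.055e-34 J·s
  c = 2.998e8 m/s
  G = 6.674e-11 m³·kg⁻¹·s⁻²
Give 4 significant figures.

Planck energy: E_P = √(ℏc⁵/G) = 1.957e9 J.
8.19e-14 / 1.957e9 = 4.186e-23

4.186e-23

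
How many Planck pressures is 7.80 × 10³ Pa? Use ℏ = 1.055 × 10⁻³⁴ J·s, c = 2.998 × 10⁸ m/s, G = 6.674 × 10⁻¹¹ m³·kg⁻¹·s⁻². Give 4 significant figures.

1.684 × 10⁻¹¹⁰

Planck pressure: p_P = c⁷/(ℏG²) = 4.632 × 10¹¹³ Pa.
7.80 × 10³ / 4.632 × 10¹¹³ = 1.684 × 10⁻¹¹⁰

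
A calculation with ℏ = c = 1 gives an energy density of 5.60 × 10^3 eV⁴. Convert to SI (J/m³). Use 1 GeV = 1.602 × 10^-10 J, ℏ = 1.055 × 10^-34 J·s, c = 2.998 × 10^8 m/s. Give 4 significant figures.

1.166 × 10^5 J/m³

[E]/[L]³ = [E]⁴/(ℏc)³; restore (ℏc)⁻³.
1 GeV⁴ → 1/(ℏc)³ × (1 GeV in J)⁴ = 2.082 × 10^37 J/m³.
Convert the energy scale: 5.60 × 10^3 eV⁴ = 5.60 × 10^-33 GeV⁴.
Result: 5.60 × 10^-33 × 2.082 × 10^37 = 1.166 × 10^5 J/m³.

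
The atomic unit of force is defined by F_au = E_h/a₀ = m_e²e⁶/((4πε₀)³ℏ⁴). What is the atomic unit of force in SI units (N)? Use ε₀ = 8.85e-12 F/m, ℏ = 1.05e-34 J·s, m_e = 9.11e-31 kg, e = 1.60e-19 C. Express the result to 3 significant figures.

F_au = E_h/a₀ = m_e²e⁶/((4πε₀)³ℏ⁴)
E_h = 4.38e-18 J
a₀ = 5.26e-11 m
E_h/a₀ = 8.33e-8 N

8.33e-8 N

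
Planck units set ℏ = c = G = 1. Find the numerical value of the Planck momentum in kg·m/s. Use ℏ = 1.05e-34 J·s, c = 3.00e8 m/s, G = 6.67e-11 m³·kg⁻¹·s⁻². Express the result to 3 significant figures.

Dimensional analysis gives p_P = √(ℏc³/G).
  = √(42.5)
  = 6.52 kg·m/s

6.52 kg·m/s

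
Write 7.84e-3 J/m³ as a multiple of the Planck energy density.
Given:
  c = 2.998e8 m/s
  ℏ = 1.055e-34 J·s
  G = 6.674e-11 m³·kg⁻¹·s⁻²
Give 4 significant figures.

Planck energy density: u_P = c⁷/(ℏG²) = 4.632e113 J/m³.
7.84e-3 / 4.632e113 = 1.692e-116

1.692e-116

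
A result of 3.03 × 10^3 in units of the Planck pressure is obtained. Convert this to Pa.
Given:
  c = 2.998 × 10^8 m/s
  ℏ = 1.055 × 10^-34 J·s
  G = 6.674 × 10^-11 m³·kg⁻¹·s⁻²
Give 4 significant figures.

One Planck pressure: p_P = c⁷/(ℏG²) = 4.632 × 10^113 Pa.
3.03 × 10^3 × 4.632 × 10^113 Pa = 1.404 × 10^117 Pa

1.404 × 10^117 Pa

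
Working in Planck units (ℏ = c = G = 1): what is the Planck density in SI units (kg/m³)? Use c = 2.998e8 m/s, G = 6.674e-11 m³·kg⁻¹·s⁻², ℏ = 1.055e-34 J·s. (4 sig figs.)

From ℏ = c = G = 1 the density scale is ρ_P = c⁵/(ℏG²).
  = 2.422e42 / 4.699e-55
  = 5.154e96 kg/m³

5.154e96 kg/m³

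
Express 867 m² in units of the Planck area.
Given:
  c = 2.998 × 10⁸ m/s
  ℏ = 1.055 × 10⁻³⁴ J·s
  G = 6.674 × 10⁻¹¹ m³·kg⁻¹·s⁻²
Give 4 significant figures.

Planck area: A_P = ℏG/c³ = 2.613 × 10⁻⁷⁰ m².
867 / 2.613 × 10⁻⁷⁰ = 3.318 × 10⁷²

3.318 × 10⁷²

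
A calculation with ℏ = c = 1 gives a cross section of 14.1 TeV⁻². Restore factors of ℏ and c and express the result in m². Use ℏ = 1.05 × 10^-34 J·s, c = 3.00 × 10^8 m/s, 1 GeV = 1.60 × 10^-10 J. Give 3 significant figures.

Area is [L]² = [E]⁻²·(ℏc)²; restore (ℏc)².
1 GeV⁻² → (ℏc)² × (1 GeV in J)⁻² = 3.88 × 10^-32 m².
Convert the energy scale: 14.1 TeV⁻² = 1.41 × 10^-5 GeV⁻².
Result: 1.41 × 10^-5 × 3.88 × 10^-32 = 5.47 × 10^-37 m².

5.47 × 10^-37 m²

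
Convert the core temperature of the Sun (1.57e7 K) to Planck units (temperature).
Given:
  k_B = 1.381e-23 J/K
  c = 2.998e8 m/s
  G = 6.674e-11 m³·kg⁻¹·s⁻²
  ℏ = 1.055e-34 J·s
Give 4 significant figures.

1.108e-25

Planck temperature: T_P = √(ℏc⁵/G) / k_B = 1.417e32 K.
1.57e7 / 1.417e32 = 1.108e-25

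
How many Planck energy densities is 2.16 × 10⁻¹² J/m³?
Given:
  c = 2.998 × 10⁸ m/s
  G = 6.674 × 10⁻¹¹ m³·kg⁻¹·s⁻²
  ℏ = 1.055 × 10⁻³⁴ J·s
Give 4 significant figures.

4.663 × 10⁻¹²⁶

Planck energy density: u_P = c⁷/(ℏG²) = 4.632 × 10¹¹³ J/m³.
2.16 × 10⁻¹² / 4.632 × 10¹¹³ = 4.663 × 10⁻¹²⁶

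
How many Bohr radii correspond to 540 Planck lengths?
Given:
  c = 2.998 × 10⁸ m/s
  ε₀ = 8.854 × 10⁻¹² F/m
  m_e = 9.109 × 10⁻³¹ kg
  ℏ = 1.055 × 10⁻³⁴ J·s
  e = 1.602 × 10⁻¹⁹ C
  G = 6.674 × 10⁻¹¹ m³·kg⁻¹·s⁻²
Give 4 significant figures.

1.648 × 10⁻²²

Planck length: ℓ_P = √(ℏG/c³) = 1.616 × 10⁻³⁵ m
Bohr radius: a₀ = 4πε₀ℏ²/(m_e e²) = 5.297 × 10⁻¹¹ m
540 × 1.616 × 10⁻³⁵ / 5.297 × 10⁻¹¹ = 1.648 × 10⁻²²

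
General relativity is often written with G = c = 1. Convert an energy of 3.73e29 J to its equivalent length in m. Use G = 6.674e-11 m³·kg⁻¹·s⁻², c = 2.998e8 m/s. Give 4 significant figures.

3.082e-15 m

Energy → length via G/c⁴.
3.73e29 J × (G/c⁴) = 3.082e-15 m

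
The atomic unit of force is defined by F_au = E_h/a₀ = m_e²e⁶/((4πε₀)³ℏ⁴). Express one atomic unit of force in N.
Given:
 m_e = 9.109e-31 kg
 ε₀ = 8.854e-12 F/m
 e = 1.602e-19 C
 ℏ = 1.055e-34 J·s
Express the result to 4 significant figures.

F_au = E_h/a₀ = m_e²e⁶/((4πε₀)³ℏ⁴)
E_h = 4.354e-18 J
a₀ = 5.297e-11 m
E_h/a₀ = 8.220e-8 N

8.220e-8 N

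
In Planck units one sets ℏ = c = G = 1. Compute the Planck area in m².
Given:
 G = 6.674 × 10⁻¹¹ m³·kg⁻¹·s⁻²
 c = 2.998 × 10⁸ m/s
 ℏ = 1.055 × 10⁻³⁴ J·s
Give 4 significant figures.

A_P = ℏG/c³
  = 7.041 × 10⁻⁴⁵ / 2.695 × 10²⁵
  = 2.613 × 10⁻⁷⁰ m²

2.613 × 10⁻⁷⁰ m²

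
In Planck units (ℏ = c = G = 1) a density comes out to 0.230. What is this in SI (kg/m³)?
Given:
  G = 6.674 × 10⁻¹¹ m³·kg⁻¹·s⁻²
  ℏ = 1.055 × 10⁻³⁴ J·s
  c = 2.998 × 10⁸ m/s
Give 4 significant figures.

One Planck density: ρ_P = c⁵/(ℏG²) = 5.154 × 10⁹⁶ kg/m³.
0.230 × 5.154 × 10⁹⁶ kg/m³ = 1.185 × 10⁹⁶ kg/m³

1.185 × 10⁹⁶ kg/m³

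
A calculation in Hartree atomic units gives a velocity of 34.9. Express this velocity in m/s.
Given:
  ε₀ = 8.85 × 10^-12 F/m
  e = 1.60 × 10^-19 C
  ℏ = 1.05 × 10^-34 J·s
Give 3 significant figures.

One atomic unit of velocity: v_au = e²/(4πε₀ℏ) = 2.19 × 10^6 m/s.
34.9 × 2.19 × 10^6 m/s = 7.65 × 10^7 m/s

7.65 × 10^7 m/s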